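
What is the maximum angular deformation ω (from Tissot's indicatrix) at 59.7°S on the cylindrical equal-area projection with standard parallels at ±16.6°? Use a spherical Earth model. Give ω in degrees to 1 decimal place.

For cylindrical equal-area with standard parallel φ₀, h = cos φ / cos φ₀ and k = cos φ₀ / cos φ, so h·k = 1.
At 59.7°: h = 0.5265, k = 1.899; principal scales a = 1.899, b = 0.5265.
sin(ω/2) = (a − b)/(a + b) = 1.373/2.426 = 0.5660, so ω = 2 arcsin(0.5660) ≈ 68.9°.

68.9°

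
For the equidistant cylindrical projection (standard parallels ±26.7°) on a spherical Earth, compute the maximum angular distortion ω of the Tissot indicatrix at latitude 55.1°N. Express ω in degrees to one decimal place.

The equidistant cylindrical projection with φ₀ = 26.7° has h = 1 (meridians true) and k = cos φ₀ / cos φ along parallels.
At 55.1°: h = 1.000, k = 1.561; principal scales a = 1.561, b = 1.000.
sin(ω/2) = (a − b)/(a + b) = 0.5614/2.561 = 0.2192, so ω = 2 arcsin(0.2192) ≈ 25.3°.

25.3°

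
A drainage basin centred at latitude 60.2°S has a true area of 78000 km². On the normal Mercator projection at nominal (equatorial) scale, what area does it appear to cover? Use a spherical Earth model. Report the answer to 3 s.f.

The Mercator projection is conformal; its linear scale factor is the same in every direction and equals sec φ = 1/cos φ.
Areal scale = k² = sec²φ = 1/cos²(60.2°) = 1/0.4970² = 4.049.
Apparent area = 78000 × 4.049 ≈ 316000 km².

316000 km²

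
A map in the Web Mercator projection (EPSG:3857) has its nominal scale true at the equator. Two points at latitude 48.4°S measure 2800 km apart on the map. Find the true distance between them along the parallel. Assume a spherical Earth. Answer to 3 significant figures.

The Mercator projection is conformal; its linear scale factor is the same in every direction and equals sec φ = 1/cos φ.
Along the parallel at 48.4°, map distances are exaggerated by k = sec 48.4° = 1.506.
True distance = 2800 / 1.506 = 2800 × cos 48.4° ≈ 1860 km.

1860 km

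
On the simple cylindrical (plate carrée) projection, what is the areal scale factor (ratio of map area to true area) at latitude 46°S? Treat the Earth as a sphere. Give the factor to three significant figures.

Plate carrée maps x = Rλ, y = Rφ. The meridian scale is h = 1 and the parallel scale is k = 1/cos φ = sec φ.
Areal scale = h·k = 1 × sec φ; at 46°, h = 1.000, k = 1.440, so h·k = 1.440.

1.44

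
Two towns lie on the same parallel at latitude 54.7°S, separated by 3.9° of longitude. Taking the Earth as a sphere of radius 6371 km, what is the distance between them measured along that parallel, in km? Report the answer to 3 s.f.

Arc length along a parallel = R cos φ · Δλ (with Δλ in radians).
= 6371 × cos 54.7° × (3.9° × π/180) = 6371 × 0.5779 × 0.06807 ≈ 251 km.

251 km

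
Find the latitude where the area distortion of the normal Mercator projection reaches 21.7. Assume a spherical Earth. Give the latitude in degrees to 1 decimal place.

Mercator areal scale is sec²φ.
sec²φ = 21.7  ⇒  cos²φ = 0.04608  ⇒  cos φ = 0.2147.
φ = arccos(0.2147) ≈ 77.6°.

77.6°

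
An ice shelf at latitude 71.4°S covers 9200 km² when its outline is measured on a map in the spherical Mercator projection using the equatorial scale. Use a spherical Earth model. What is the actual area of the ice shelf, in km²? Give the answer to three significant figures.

The Mercator projection is conformal; its linear scale factor is the same in every direction and equals sec φ = 1/cos φ.
Areal scale = k² = sec²φ = 1/cos²(71.4°) = 1/0.3190² = 9.829.
True area = apparent / (areal scale) = 9200 / 9.829 ≈ 936 km².

936 km²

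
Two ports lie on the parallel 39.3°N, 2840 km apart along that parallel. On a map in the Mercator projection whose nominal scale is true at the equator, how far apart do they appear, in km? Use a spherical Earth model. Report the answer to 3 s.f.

Mercator is conformal, so the point scale is isotropic: h = k = sec φ = 1/cos φ.
Along the parallel, k = sec 39.3° = 1/0.7738 = 1.292.
Map distance = 2840 × 1.292 ≈ 3670 km.

3670 km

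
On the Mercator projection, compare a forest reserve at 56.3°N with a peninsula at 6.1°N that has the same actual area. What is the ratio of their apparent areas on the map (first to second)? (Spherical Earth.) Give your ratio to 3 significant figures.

3.21

On Mercator, area is exaggerated by sec²φ = 1/cos²φ.
At 56.3°: sec²(56.3°) = 1/0.5548² = 3.248.
At 6.1°: sec²(6.1°) = 1/0.9943² = 1.011.
Ratio = 3.248/1.011 = cos²(6.1°)/cos²(56.3°) ≈ 3.21.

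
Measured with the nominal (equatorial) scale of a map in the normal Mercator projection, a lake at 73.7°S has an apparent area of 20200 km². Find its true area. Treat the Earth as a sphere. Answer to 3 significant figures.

Mercator is conformal, so the point scale is isotropic: h = k = sec φ = 1/cos φ.
Areal scale = k² = sec²φ = 1/cos²(73.7°) = 1/0.2807² = 12.69.
True area = apparent / (areal scale) = 20200 / 12.69 ≈ 1590 km².

1590 km²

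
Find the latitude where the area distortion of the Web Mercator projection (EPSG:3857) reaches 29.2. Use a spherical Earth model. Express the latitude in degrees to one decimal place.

Mercator areal scale is sec²φ.
sec²φ = 29.2  ⇒  cos²φ = 0.03425  ⇒  cos φ = 0.1851.
φ = arccos(0.1851) ≈ 79.3°.

79.3°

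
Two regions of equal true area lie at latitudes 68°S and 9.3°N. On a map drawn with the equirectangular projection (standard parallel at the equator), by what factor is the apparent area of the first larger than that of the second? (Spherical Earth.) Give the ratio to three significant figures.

2.63

In the plate carrée (x = Rλ, y = Rφ), meridians are true-scale (h = 1) and parallels are stretched by k = sec φ.
Areal scale at 68°: h·k = 1.000 × 2.669 = 2.669.
Areal scale at 9.3°: h·k = 1.000 × 1.013 = 1.013.
Ratio = 2.669/1.013 ≈ 2.63.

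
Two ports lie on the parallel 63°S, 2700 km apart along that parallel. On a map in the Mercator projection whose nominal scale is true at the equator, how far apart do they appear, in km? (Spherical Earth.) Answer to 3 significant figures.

The Mercator projection is conformal; its linear scale factor is the same in every direction and equals sec φ = 1/cos φ.
Along the parallel, k = sec 63° = 1/0.4540 = 2.203.
Map distance = 2700 × 2.203 ≈ 5950 km.

5950 km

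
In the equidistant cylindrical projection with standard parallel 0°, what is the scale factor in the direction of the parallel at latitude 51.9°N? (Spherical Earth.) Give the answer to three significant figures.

Plate carrée maps x = Rλ, y = Rφ. The meridian scale is h = 1 and the parallel scale is k = 1/cos φ = sec φ.
k = 1/cos 51.9° = 1/0.6170 = 1.621.

1.62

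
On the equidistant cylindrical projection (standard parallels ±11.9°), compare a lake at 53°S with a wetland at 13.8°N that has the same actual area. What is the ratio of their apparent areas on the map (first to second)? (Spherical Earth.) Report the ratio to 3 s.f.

1.61

The equidistant cylindrical projection with φ₀ = 11.9° has h = 1 (meridians true) and k = cos φ₀ / cos φ along parallels.
Areal scale at 53°: h·k = 1.000 × 1.626 = 1.626.
Areal scale at 13.8°: h·k = 1.000 × 1.008 = 1.008.
Ratio = 1.626/1.008 ≈ 1.61.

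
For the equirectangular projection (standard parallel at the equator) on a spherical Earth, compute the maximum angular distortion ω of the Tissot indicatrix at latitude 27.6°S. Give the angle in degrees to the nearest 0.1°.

6.9°

Plate carrée maps x = Rλ, y = Rφ. The meridian scale is h = 1 and the parallel scale is k = 1/cos φ = sec φ.
At 27.6°: h = 1.000, k = 1.128; principal scales a = 1.128, b = 1.000.
sin(ω/2) = (a − b)/(a + b) = 0.1284/2.128 = 0.06033, so ω = 2 arcsin(0.06033) ≈ 6.9°.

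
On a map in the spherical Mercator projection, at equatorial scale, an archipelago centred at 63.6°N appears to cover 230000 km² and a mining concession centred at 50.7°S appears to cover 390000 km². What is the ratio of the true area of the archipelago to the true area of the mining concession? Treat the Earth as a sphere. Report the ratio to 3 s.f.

On Mercator the areal scale is sec²φ, so true area = apparent × cos²φ.
True area of archipelago: 230000 × cos²(63.6°) = 230000 × 0.1977 = 45470 km².
True area of mining concession: 390000 × cos²(50.7°) = 390000 × 0.4012 = 156500 km².
Ratio = 45470 / 156500 ≈ 0.291.

0.291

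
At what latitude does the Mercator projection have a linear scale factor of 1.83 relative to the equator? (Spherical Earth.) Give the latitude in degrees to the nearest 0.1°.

56.9°

Mercator scale is k = sec φ = 1/cos φ.
1/cos φ = 1.83  ⇒  cos φ = 0.5464  ⇒  φ = arccos(0.5464) ≈ 56.9°.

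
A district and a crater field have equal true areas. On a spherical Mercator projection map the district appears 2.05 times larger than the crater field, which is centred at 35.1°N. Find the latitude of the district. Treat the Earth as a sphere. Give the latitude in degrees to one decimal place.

Mercator areal scale is sec²φ, so apparent-area ratio = sec²φ₁ / sec²φ₂ = cos²φ₂ / cos²φ₁.
cos²φ₂ / cos²φ₁ = 2.05  ⇒  cos φ₁ = cos 35.1° / √2.05 = 0.8181/1.432 = 0.5714.
φ₁ = arccos(0.5714) ≈ 55.2°.

55.2°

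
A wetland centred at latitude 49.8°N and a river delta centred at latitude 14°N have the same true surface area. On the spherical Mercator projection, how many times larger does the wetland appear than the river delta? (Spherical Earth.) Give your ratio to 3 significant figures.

2.26

Mercator is conformal with k = sec φ, so areal scale = k² = sec²φ.
At 49.8°: sec²(49.8°) = 1/0.6455² = 2.400.
At 14°: sec²(14°) = 1/0.9703² = 1.062.
Ratio = 2.400/1.062 = cos²(14°)/cos²(49.8°) ≈ 2.26.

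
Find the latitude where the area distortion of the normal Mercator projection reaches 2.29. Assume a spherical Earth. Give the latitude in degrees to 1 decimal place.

48.6°

Mercator areal scale is sec²φ.
sec²φ = 2.29  ⇒  cos²φ = 0.4367  ⇒  cos φ = 0.6608.
φ = arccos(0.6608) ≈ 48.6°.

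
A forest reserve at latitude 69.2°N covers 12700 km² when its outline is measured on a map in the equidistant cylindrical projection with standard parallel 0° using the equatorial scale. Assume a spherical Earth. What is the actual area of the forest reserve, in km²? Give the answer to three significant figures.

4510 km²

For the equirectangular projection with φ₀ = 0 (plate carrée), h = 1 along meridians and k = sec φ along parallels.
Areal scale = h·k = 1 × sec φ; at 69.2°, h = 1.000, k = 2.816, so h·k = 2.816.
True area = apparent / (areal scale) = 12700 / 2.816 ≈ 4510 km².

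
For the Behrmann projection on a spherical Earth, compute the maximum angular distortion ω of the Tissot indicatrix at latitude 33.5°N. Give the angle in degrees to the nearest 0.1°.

4.3°

Behrmann is a cylindrical equal-area projection with standard parallels at ±30°. For cylindrical equal-area with standard parallel φ₀, h = cos φ / cos φ₀ and k = cos φ₀ / cos φ, so h·k = 1.
At 33.5°: h = 0.9629, k = 1.039; principal scales a = 1.039, b = 0.9629.
sin(ω/2) = (a − b)/(a + b) = 0.07565/2.001 = 0.03780, so ω = 2 arcsin(0.03780) ≈ 4.3°.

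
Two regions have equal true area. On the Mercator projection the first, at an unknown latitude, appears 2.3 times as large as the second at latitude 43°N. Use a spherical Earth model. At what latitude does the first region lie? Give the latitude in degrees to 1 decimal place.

61.2°

For equal true areas on Mercator, apparent areas scale as sec²φ, so the ratio is cos²φ₂ / cos²φ₁.
cos²φ₂ / cos²φ₁ = 2.3  ⇒  cos φ₁ = cos 43° / √2.3 = 0.7314/1.517 = 0.4822.
φ₁ = arccos(0.4822) ≈ 61.2°.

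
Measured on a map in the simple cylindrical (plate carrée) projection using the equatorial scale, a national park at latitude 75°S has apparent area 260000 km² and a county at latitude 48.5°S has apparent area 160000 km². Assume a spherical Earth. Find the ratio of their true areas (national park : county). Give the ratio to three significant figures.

Plate carrée has h = 1 and k = sec φ, giving areal scale sec φ; true area = (apparent area) · cos φ.
True area of national park: 260000 × cos(75°) = 260000 × 0.2588 = 67290 km².
True area of county: 160000 × cos(48.5°) = 160000 × 0.6626 = 106000 km².
Ratio = 67290 / 106000 ≈ 0.635.

0.635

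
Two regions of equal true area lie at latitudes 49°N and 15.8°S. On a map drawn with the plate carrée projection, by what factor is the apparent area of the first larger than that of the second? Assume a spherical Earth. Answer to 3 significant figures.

In the plate carrée (x = Rλ, y = Rφ), meridians are true-scale (h = 1) and parallels are stretched by k = sec φ.
Areal scale at 49°: h·k = 1.000 × 1.524 = 1.524.
Areal scale at 15.8°: h·k = 1.000 × 1.039 = 1.039.
Ratio = 1.524/1.039 ≈ 1.47.

1.47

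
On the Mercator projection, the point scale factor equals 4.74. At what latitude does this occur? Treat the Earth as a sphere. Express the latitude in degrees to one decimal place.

Mercator scale is k = sec φ = 1/cos φ.
1/cos φ = 4.74  ⇒  cos φ = 0.2110  ⇒  φ = arccos(0.2110) ≈ 77.8°.

77.8°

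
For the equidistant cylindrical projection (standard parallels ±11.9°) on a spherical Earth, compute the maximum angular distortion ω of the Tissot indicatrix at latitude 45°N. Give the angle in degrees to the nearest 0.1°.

The equidistant cylindrical projection with φ₀ = 11.9° has h = 1 (meridians true) and k = cos φ₀ / cos φ along parallels.
At 45°: h = 1.000, k = 1.384; principal scales a = 1.384, b = 1.000.
sin(ω/2) = (a − b)/(a + b) = 0.3838/2.384 = 0.1610, so ω = 2 arcsin(0.1610) ≈ 18.5°.

18.5°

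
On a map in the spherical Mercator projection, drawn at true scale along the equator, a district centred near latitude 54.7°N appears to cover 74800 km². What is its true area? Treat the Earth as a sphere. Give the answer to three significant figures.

Mercator is conformal, so the point scale is isotropic: h = k = sec φ = 1/cos φ.
Areal scale = k² = sec²φ = 1/cos²(54.7°) = 1/0.5779² = 2.995.
True area = apparent / (areal scale) = 74800 / 2.995 ≈ 25000 km².

25000 km²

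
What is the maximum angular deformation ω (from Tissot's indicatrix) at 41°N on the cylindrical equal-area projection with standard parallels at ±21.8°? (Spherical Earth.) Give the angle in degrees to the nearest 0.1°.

For cylindrical equal-area with standard parallel φ₀, h = cos φ / cos φ₀ and k = cos φ₀ / cos φ, so h·k = 1.
At 41°: h = 0.8128, k = 1.230; principal scales a = 1.230, b = 0.8128.
sin(ω/2) = (a − b)/(a + b) = 0.4174/2.043 = 0.2043, so ω = 2 arcsin(0.2043) ≈ 23.6°.

23.6°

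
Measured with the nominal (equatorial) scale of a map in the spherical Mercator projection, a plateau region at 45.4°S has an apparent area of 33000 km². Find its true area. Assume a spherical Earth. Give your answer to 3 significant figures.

The Mercator projection is conformal; its linear scale factor is the same in every direction and equals sec φ = 1/cos φ.
Areal scale = k² = sec²φ = 1/cos²(45.4°) = 1/0.7022² = 2.028.
True area = apparent / (areal scale) = 33000 / 2.028 ≈ 16300 km².

16300 km²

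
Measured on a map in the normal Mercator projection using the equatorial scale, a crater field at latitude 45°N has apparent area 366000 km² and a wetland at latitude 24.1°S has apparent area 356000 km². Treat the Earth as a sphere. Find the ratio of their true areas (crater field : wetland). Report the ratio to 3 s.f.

0.617

Since Mercator area scale is 1/cos²φ, the true area equals the apparent area multiplied by cos²φ.
True area of crater field: 366000 × cos²(45°) = 366000 × 0.5000 = 183000 km².
True area of wetland: 356000 × cos²(24.1°) = 356000 × 0.8333 = 296600 km².
Ratio = 183000 / 296600 ≈ 0.617.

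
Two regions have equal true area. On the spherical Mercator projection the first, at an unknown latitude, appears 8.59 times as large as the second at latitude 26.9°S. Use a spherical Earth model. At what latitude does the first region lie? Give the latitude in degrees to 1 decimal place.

For equal true areas on Mercator, apparent areas scale as sec²φ, so the ratio is cos²φ₂ / cos²φ₁.
cos²φ₂ / cos²φ₁ = 8.59  ⇒  cos φ₁ = cos 26.9° / √8.59 = 0.8918/2.931 = 0.3043.
φ₁ = arccos(0.3043) ≈ 72.3°.

72.3°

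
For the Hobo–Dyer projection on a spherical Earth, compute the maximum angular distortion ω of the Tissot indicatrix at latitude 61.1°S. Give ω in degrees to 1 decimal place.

54.6°

The Hobo–Dyer projection is cylindrical equal-area with φ₀ = 37.5°. Cylindrical equal-area (φ₀ = 37.5°): h = cos φ / cos 37.5° along meridians, k = cos 37.5° / cos φ along parallels; h·k = 1.
At 61.1°: h = 0.6092, k = 1.642; principal scales a = 1.642, b = 0.6092.
sin(ω/2) = (a − b)/(a + b) = 1.032/2.251 = 0.4587, so ω = 2 arcsin(0.4587) ≈ 54.6°.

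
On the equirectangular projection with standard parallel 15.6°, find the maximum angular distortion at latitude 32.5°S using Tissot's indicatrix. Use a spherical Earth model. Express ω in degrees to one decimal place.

7.6°

With standard parallel φ₀ = 15.6°, the equirectangular projection gives x = Rλ cos φ₀, y = Rφ, so h = 1 and k = cos 15.6° / cos φ.
At 32.5°: h = 1.000, k = 1.142; principal scales a = 1.142, b = 1.000.
sin(ω/2) = (a − b)/(a + b) = 0.1420/2.142 = 0.06630, so ω = 2 arcsin(0.06630) ≈ 7.6°.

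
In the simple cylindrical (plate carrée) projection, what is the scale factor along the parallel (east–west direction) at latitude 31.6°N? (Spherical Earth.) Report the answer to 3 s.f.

In the plate carrée (x = Rλ, y = Rφ), meridians are true-scale (h = 1) and parallels are stretched by k = sec φ.
k = 1/cos 31.6° = 1/0.8517 = 1.174.

1.17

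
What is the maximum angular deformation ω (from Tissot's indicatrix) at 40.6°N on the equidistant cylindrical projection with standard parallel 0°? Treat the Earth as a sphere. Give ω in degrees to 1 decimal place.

In the plate carrée (x = Rλ, y = Rφ), meridians are true-scale (h = 1) and parallels are stretched by k = sec φ.
At 40.6°: h = 1.000, k = 1.317; principal scales a = 1.317, b = 1.000.
sin(ω/2) = (a − b)/(a + b) = 0.3171/2.317 = 0.1368, so ω = 2 arcsin(0.1368) ≈ 15.7°.

15.7°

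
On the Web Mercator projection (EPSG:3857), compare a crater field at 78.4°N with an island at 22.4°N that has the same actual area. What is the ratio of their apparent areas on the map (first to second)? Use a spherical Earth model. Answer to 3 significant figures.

Mercator areal scale is sec²φ.
At 78.4°: sec²(78.4°) = 1/0.2011² = 24.73.
At 22.4°: sec²(22.4°) = 1/0.9245² = 1.170.
Ratio = 24.73/1.170 = cos²(22.4°)/cos²(78.4°) ≈ 21.1.

21.1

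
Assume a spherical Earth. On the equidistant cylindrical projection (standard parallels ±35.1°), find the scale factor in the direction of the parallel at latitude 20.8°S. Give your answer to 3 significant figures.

The equidistant cylindrical projection with φ₀ = 35.1° has h = 1 (meridians true) and k = cos φ₀ / cos φ along parallels.
k = cos 35.1° / cos 20.8° = 0.8181/0.9348 = 0.8752.

0.875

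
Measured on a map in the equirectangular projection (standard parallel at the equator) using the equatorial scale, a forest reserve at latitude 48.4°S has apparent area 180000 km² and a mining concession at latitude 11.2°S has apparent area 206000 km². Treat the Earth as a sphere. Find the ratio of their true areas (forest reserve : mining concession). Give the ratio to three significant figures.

0.591

Plate carrée has h = 1 and k = sec φ, giving areal scale sec φ; true area = (apparent area) · cos φ.
True area of forest reserve: 180000 × cos(48.4°) = 180000 × 0.6639 = 119500 km².
True area of mining concession: 206000 × cos(11.2°) = 206000 × 0.9810 = 202100 km².
Ratio = 119500 / 202100 ≈ 0.591.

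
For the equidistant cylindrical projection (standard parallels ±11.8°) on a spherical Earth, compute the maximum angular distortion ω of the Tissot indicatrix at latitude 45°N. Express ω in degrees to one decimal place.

18.6°

With standard parallel φ₀ = 11.8°, the equirectangular projection gives x = Rλ cos φ₀, y = Rφ, so h = 1 and k = cos 11.8° / cos φ.
At 45°: h = 1.000, k = 1.384; principal scales a = 1.384, b = 1.000.
sin(ω/2) = (a − b)/(a + b) = 0.3843/2.384 = 0.1612, so ω = 2 arcsin(0.1612) ≈ 18.6°.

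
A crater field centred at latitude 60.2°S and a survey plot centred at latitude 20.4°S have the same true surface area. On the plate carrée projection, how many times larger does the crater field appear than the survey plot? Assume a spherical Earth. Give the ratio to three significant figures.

1.89

Plate carrée maps x = Rλ, y = Rφ. The meridian scale is h = 1 and the parallel scale is k = 1/cos φ = sec φ.
Areal scale at 60.2°: h·k = 1.000 × 2.012 = 2.012.
Areal scale at 20.4°: h·k = 1.000 × 1.067 = 1.067.
Ratio = 2.012/1.067 ≈ 1.89.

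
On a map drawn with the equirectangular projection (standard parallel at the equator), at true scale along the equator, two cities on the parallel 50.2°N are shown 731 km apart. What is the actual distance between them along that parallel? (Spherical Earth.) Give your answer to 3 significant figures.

In the plate carrée (x = Rλ, y = Rφ), meridians are true-scale (h = 1) and parallels are stretched by k = sec φ.
Along the parallel at 50.2°, map distances are exaggerated by k = sec 50.2° = 1.562.
True distance = 731 / 1.562 = 731 × cos 50.2° ≈ 468 km.

468 km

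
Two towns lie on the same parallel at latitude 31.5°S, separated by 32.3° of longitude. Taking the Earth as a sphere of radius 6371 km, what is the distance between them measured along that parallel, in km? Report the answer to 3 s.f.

3060 km

Arc length along a parallel = R cos φ · Δλ (with Δλ in radians).
= 6371 × cos 31.5° × (32.3° × π/180) = 6371 × 0.8526 × 0.5637 ≈ 3060 km.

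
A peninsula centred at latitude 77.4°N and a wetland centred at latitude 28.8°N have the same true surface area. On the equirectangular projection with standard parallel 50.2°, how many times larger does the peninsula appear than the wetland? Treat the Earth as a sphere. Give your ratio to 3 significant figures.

With standard parallel φ₀ = 50.2°, the equirectangular projection gives x = Rλ cos φ₀, y = Rφ, so h = 1 and k = cos 50.2° / cos φ.
Areal scale at 77.4°: h·k = 1.000 × 2.934 = 2.934.
Areal scale at 28.8°: h·k = 1.000 × 0.7305 = 0.7305.
Ratio = 2.934/0.7305 ≈ 4.02.

4.02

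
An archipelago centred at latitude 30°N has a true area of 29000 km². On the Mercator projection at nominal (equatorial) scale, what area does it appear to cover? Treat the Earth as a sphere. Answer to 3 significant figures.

For Mercator, h = k = sec φ (a conformal cylindrical projection has a single point scale, 1/cos φ).
Areal scale = k² = sec²φ = 1/cos²(30°) = 1/0.8660² = 1.333.
Apparent area = 29000 × 1.333 ≈ 38700 km².

38700 km²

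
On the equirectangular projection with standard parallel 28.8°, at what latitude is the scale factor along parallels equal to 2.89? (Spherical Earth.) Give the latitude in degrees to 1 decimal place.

72.3°

In the equirectangular projection with standard parallel φ₀ = 28.8° (x = Rλ cos φ₀, y = Rφ), meridians are true-scale (h = 1) and the parallel scale is k = cos φ₀ / cos φ.
k = cos φ₀ / cos φ = 2.89  ⇒  cos φ = cos 28.8° / 2.89 = 0.3032.
φ = arccos(0.3032) ≈ 72.3°.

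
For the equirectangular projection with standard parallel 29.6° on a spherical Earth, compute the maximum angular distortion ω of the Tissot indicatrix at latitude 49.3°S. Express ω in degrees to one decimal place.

16.4°

The equidistant cylindrical projection with φ₀ = 29.6° has h = 1 (meridians true) and k = cos φ₀ / cos φ along parallels.
At 49.3°: h = 1.000, k = 1.333; principal scales a = 1.333, b = 1.000.
sin(ω/2) = (a − b)/(a + b) = 0.3334/2.333 = 0.1429, so ω = 2 arcsin(0.1429) ≈ 16.4°.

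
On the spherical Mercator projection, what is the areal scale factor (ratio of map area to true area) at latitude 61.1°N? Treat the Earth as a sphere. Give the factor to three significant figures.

4.28

For Mercator, h = k = sec φ (a conformal cylindrical projection has a single point scale, 1/cos φ).
Areal scale = k² = sec²φ = 1/cos²(61.1°) = 1/0.4833² = 4.282.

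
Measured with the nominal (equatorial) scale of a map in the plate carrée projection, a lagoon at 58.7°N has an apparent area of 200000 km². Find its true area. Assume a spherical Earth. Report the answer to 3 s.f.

Plate carrée maps x = Rλ, y = Rφ. The meridian scale is h = 1 and the parallel scale is k = 1/cos φ = sec φ.
Areal scale = h·k = 1 × sec φ; at 58.7°, h = 1.000, k = 1.925, so h·k = 1.925.
True area = apparent / (areal scale) = 200000 / 1.925 ≈ 104000 km².

104000 km²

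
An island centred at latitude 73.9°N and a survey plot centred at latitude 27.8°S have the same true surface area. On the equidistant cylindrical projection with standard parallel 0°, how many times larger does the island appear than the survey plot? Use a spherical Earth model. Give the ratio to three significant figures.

Plate carrée maps x = Rλ, y = Rφ. The meridian scale is h = 1 and the parallel scale is k = 1/cos φ = sec φ.
Areal scale at 73.9°: h·k = 1.000 × 3.606 = 3.606.
Areal scale at 27.8°: h·k = 1.000 × 1.130 = 1.130.
Ratio = 3.606/1.130 ≈ 3.19.

3.19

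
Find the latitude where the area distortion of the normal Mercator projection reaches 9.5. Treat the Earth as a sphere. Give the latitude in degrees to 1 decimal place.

71.1°

Mercator areal scale is sec²φ.
sec²φ = 9.5  ⇒  cos²φ = 0.1053  ⇒  cos φ = 0.3244.
φ = arccos(0.3244) ≈ 71.1°.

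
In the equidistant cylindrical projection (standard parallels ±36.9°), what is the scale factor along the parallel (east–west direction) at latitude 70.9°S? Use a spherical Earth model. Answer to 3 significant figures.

The equidistant cylindrical projection with φ₀ = 36.9° has h = 1 (meridians true) and k = cos φ₀ / cos φ along parallels.
k = cos 36.9° / cos 70.9° = 0.7997/0.3272 = 2.444.

2.44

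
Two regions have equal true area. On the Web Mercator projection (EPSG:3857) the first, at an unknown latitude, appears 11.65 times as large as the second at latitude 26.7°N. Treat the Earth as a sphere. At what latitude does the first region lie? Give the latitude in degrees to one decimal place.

74.8°

For equal true areas on Mercator, apparent areas scale as sec²φ, so the ratio is cos²φ₂ / cos²φ₁.
cos²φ₂ / cos²φ₁ = 11.65  ⇒  cos φ₁ = cos 26.7° / √11.65 = 0.8934/3.413 = 0.2617.
φ₁ = arccos(0.2617) ≈ 74.8°.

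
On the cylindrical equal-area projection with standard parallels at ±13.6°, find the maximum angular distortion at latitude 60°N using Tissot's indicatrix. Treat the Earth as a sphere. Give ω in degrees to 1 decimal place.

Cylindrical equal-area (φ₀ = 13.6°): h = cos φ / cos 13.6° along meridians, k = cos 13.6° / cos φ along parallels; h·k = 1.
At 60°: h = 0.5144, k = 1.944; principal scales a = 1.944, b = 0.5144.
sin(ω/2) = (a − b)/(a + b) = 1.429/2.458 = 0.5815, so ω = 2 arcsin(0.5815) ≈ 71.1°.

71.1°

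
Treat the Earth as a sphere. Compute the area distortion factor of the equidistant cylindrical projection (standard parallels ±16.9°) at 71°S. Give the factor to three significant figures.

2.94

In the equirectangular projection with standard parallel φ₀ = 16.9° (x = Rλ cos φ₀, y = Rφ), meridians are true-scale (h = 1) and the parallel scale is k = cos φ₀ / cos φ.
Areal scale = h·k = 1 × cos φ₀ / cos φ; at 71°, h = 1.000, k = 2.939, so h·k = 2.939.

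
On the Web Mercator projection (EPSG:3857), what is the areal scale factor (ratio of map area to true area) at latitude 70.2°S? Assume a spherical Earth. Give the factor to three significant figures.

8.72

Mercator is conformal, so the point scale is isotropic: h = k = sec φ = 1/cos φ.
Areal scale = k² = sec²φ = 1/cos²(70.2°) = 1/0.3387² = 8.715.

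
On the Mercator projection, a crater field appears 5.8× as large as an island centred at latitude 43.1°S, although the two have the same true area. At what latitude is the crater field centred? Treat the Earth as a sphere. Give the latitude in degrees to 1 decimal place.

72.4°

For equal true areas on Mercator, apparent areas scale as sec²φ, so the ratio is cos²φ₂ / cos²φ₁.
cos²φ₂ / cos²φ₁ = 5.8  ⇒  cos φ₁ = cos 43.1° / √5.8 = 0.7302/2.408 = 0.3032.
φ₁ = arccos(0.3032) ≈ 72.4°.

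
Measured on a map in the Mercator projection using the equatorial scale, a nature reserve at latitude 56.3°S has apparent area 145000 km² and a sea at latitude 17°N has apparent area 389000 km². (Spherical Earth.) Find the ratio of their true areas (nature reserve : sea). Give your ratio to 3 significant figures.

0.125

On Mercator the areal scale is sec²φ, so true area = apparent × cos²φ.
True area of nature reserve: 145000 × cos²(56.3°) = 145000 × 0.3079 = 44640 km².
True area of sea: 389000 × cos²(17°) = 389000 × 0.9145 = 355700 km².
Ratio = 44640 / 355700 ≈ 0.125.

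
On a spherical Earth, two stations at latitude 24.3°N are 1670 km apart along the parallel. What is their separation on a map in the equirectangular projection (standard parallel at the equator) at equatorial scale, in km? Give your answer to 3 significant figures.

1830 km

In the plate carrée (x = Rλ, y = Rφ), meridians are true-scale (h = 1) and parallels are stretched by k = sec φ.
Along the parallel, k = sec 24.3° = 1/0.9114 = 1.097.
Map distance = 1670 × 1.097 ≈ 1830 km.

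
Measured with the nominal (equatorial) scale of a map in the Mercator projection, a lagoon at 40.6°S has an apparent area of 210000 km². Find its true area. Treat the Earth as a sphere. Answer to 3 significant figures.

121000 km²

Mercator is conformal, so the point scale is isotropic: h = k = sec φ = 1/cos φ.
Areal scale = k² = sec²φ = 1/cos²(40.6°) = 1/0.7593² = 1.735.
True area = apparent / (areal scale) = 210000 / 1.735 ≈ 121000 km².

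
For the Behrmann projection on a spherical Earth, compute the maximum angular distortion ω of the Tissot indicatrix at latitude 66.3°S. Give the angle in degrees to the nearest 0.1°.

The Behrmann projection is cylindrical equal-area with φ₀ = 30°. For cylindrical equal-area with standard parallel φ₀, h = cos φ / cos φ₀ and k = cos φ₀ / cos φ, so h·k = 1.
At 66.3°: h = 0.4641, k = 2.155; principal scales a = 2.155, b = 0.4641.
sin(ω/2) = (a − b)/(a + b) = 1.690/2.619 = 0.6455, so ω = 2 arcsin(0.6455) ≈ 80.4°.

80.4°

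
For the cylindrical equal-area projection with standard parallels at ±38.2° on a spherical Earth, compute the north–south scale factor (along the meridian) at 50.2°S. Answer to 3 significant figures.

0.815

A cylindrical equal-area projection with standard parallel φ₀ has meridian scale h = cos φ / cos φ₀ and parallel scale k = cos φ₀ / cos φ (so areas are preserved, h·k = 1).
h = cos 50.2° / cos 38.2° = 0.6401/0.7859 = 0.8145.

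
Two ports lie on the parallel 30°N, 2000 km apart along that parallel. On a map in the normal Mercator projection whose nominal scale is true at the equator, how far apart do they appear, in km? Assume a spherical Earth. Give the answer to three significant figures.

The Mercator projection is conformal; its linear scale factor is the same in every direction and equals sec φ = 1/cos φ.
Along the parallel, k = sec 30° = 1/0.8660 = 1.155.
Map distance = 2000 × 1.155 ≈ 2310 km.

2310 km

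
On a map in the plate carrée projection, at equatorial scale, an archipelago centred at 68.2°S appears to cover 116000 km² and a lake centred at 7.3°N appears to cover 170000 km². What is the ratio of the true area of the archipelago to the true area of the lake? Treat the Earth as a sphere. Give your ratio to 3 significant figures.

On the plate carrée, areal scale = h·k = 1 × sec φ, so true area = apparent × cos φ.
True area of archipelago: 116000 × cos(68.2°) = 116000 × 0.3714 = 43080 km².
True area of lake: 170000 × cos(7.3°) = 170000 × 0.9919 = 168600 km².
Ratio = 43080 / 168600 ≈ 0.255.

0.255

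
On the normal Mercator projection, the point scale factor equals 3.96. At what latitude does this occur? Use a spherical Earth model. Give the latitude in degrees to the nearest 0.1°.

75.4°

Mercator scale is k = sec φ = 1/cos φ.
1/cos φ = 3.96  ⇒  cos φ = 0.2525  ⇒  φ = arccos(0.2525) ≈ 75.4°.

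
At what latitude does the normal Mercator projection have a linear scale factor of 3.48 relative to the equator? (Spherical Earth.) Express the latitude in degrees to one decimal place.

73.3°

Mercator scale is k = sec φ = 1/cos φ.
1/cos φ = 3.48  ⇒  cos φ = 0.2874  ⇒  φ = arccos(0.2874) ≈ 73.3°.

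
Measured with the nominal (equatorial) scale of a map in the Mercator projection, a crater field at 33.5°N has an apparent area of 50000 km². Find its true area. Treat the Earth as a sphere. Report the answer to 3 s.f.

For Mercator, h = k = sec φ (a conformal cylindrical projection has a single point scale, 1/cos φ).
Areal scale = k² = sec²φ = 1/cos²(33.5°) = 1/0.8339² = 1.438.
True area = apparent / (areal scale) = 50000 / 1.438 ≈ 34800 km².

34800 km²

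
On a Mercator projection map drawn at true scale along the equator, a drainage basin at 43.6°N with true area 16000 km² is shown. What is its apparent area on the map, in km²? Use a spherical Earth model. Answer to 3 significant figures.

30500 km²

Mercator is conformal, so the point scale is isotropic: h = k = sec φ = 1/cos φ.
Areal scale = k² = sec²φ = 1/cos²(43.6°) = 1/0.7242² = 1.907.
Apparent area = 16000 × 1.907 ≈ 30500 km².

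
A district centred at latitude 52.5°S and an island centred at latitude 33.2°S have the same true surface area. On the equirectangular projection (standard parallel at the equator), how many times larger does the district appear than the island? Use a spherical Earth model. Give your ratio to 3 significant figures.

Plate carrée maps x = Rλ, y = Rφ. The meridian scale is h = 1 and the parallel scale is k = 1/cos φ = sec φ.
Areal scale at 52.5°: h·k = 1.000 × 1.643 = 1.643.
Areal scale at 33.2°: h·k = 1.000 × 1.195 = 1.195.
Ratio = 1.643/1.195 ≈ 1.37.

1.37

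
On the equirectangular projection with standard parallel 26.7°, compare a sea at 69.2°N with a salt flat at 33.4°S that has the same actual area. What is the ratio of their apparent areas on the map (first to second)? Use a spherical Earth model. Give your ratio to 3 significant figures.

2.35

In the equirectangular projection with standard parallel φ₀ = 26.7° (x = Rλ cos φ₀, y = Rφ), meridians are true-scale (h = 1) and the parallel scale is k = cos φ₀ / cos φ.
Areal scale at 69.2°: h·k = 1.000 × 2.516 = 2.516.
Areal scale at 33.4°: h·k = 1.000 × 1.070 = 1.070.
Ratio = 2.516/1.070 ≈ 2.35.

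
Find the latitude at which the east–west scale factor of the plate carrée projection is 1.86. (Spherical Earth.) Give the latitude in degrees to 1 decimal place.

Plate carrée: h = 1, k = sec φ along parallels.
sec φ = 1.86  ⇒  cos φ = 0.5376  ⇒  φ ≈ 57.5°.

57.5°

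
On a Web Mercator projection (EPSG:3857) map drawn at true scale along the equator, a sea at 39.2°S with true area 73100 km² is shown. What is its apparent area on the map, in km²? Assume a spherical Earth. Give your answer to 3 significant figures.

For Mercator, h = k = sec φ (a conformal cylindrical projection has a single point scale, 1/cos φ).
Areal scale = k² = sec²φ = 1/cos²(39.2°) = 1/0.7749² = 1.665.
Apparent area = 73100 × 1.665 ≈ 122000 km².

122000 km²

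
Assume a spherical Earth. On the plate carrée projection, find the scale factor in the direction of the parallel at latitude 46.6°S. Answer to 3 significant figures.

For the equirectangular projection with φ₀ = 0 (plate carrée), h = 1 along meridians and k = sec φ along parallels.
k = 1/cos 46.6° = 1/0.6871 = 1.455.

1.46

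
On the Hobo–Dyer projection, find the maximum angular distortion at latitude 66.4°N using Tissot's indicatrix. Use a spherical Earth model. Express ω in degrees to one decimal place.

Hobo–Dyer is a cylindrical equal-area projection with standard parallels at ±37.5°. A cylindrical equal-area projection with standard parallel φ₀ has meridian scale h = cos φ / cos φ₀ and parallel scale k = cos φ₀ / cos φ (so areas are preserved, h·k = 1).
At 66.4°: h = 0.5046, k = 1.982; principal scales a = 1.982, b = 0.5046.
sin(ω/2) = (a − b)/(a + b) = 1.477/2.486 = 0.5941, so ω = 2 arcsin(0.5941) ≈ 72.9°.

72.9°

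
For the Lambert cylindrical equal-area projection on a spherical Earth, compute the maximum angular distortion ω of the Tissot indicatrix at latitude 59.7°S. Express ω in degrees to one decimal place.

The Lambert cylindrical equal-area projection is the cylindrical equal-area projection with its standard parallel at the equator (φ₀ = 0). A cylindrical equal-area projection with standard parallel φ₀ has meridian scale h = cos φ / cos φ₀ and parallel scale k = cos φ₀ / cos φ (so areas are preserved, h·k = 1).
At 59.7°: h = 0.5045, k = 1.982; principal scales a = 1.982, b = 0.5045.
sin(ω/2) = (a − b)/(a + b) = 1.478/2.487 = 0.5942, so ω = 2 arcsin(0.5942) ≈ 72.9°.

72.9°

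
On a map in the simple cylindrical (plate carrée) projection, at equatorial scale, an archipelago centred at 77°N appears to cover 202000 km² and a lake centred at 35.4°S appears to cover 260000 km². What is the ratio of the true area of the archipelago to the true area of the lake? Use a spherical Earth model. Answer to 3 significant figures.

0.214

On the plate carrée, areal scale = h·k = 1 × sec φ, so true area = apparent × cos φ.
True area of archipelago: 202000 × cos(77°) = 202000 × 0.2250 = 45440 km².
True area of lake: 260000 × cos(35.4°) = 260000 × 0.8151 = 211900 km².
Ratio = 45440 / 211900 ≈ 0.214.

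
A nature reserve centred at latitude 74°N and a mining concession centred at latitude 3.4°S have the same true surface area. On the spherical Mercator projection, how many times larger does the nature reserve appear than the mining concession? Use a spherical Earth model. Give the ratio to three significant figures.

13.1

On Mercator, area is exaggerated by sec²φ = 1/cos²φ.
At 74°: sec²(74°) = 1/0.2756² = 13.16.
At 3.4°: sec²(3.4°) = 1/0.9982² = 1.004.
Ratio = 13.16/1.004 = cos²(3.4°)/cos²(74°) ≈ 13.1.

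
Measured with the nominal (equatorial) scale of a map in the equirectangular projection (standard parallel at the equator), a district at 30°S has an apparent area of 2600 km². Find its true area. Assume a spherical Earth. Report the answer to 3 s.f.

For the equirectangular projection with φ₀ = 0 (plate carrée), h = 1 along meridians and k = sec φ along parallels.
Areal scale = h·k = 1 × sec φ; at 30°, h = 1.000, k = 1.155, so h·k = 1.155.
True area = apparent / (areal scale) = 2600 / 1.155 ≈ 2250 km².

2250 km²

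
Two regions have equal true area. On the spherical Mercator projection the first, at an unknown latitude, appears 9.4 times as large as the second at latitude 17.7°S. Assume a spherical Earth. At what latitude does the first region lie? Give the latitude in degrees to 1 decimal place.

On Mercator, (apparent₁)/(apparent₂) = sec²φ₁ / sec²φ₂ when true areas are equal.
cos²φ₂ / cos²φ₁ = 9.4  ⇒  cos φ₁ = cos 17.7° / √9.4 = 0.9527/3.066 = 0.3107.
φ₁ = arccos(0.3107) ≈ 71.9°.

71.9°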